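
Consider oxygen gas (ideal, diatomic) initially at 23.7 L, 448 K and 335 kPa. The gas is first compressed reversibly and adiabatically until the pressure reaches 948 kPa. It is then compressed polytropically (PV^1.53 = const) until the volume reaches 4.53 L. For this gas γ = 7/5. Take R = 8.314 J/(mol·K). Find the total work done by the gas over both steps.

n = P₁V₁/(RT₁) = 335×23.7/(8.314×448) = 2.13 mol.
Step 1 — Adiabatic: T₂/T₁ = (P₂/P₁)^((γ−1)/γ) ⇒ T₂ = 448×(2.83)^0.286 = 603 K; V₂ = 11.3 L.
ΔU = nCvΔT = 2.13×20.8×(603−448) = 6870 J.
Q = 0 for an adiabatic process, so W = −ΔU = -6870 J.
State after step 1: P = 948 kPa, V = 11.3 L, T = 603 K.
Step 2 — Polytropic n=1.53: T₂ = T₁(V₁/V₂)^(n−1) = 603×(2.49)^0.53 = 978 K; P₂ = P₁(V₁/V₂)^n = 3820 kPa.
W = (P₁V₁−P₂V₂)/(n−1) = (948×11.3−3820×4.53)/0.53 = -12500 J.
ΔU = nCvΔT = 2.13×20.8×(978−603) = 16600 J.
Q = ΔU + W = 4070 J.
Net over both steps: W = -19400 J, Q = 4070 J, ΔU = 23500 J.

-19400 J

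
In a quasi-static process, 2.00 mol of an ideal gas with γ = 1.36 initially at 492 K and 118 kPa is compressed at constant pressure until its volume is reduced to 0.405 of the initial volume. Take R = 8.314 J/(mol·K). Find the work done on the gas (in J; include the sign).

V₁ = nRT₁/P₁ = 2.00×8.314×492/118 = 69.3 L.
Isobaric: P stays 118 kPa; V/T = const ⇒ T₂ = 199 K, V₂ = 28.1 L.
W = PΔV = 118×(28.1−69.3) kPa·L = -4870 J.
Work done on the gas = −W_by = 4870 J.

4870 J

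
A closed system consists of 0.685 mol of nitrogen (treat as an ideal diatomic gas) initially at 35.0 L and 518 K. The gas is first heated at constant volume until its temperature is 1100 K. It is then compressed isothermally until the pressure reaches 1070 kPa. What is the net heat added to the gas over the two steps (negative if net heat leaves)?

P₁ = nRT₁/V₁ = 0.685×8.314×518/35.0 = 84.3 kPa.
Step 1 — Isochoric: V stays 35.0 L; P/T = const ⇒ T₂ = 1100 K, P₂ = 179 kPa.
W = 0 (no volume change).
ΔU = nCvΔT = 0.685×20.8×(1100−518) = 8290 J.
Q = ΔU = 8290 J.
State after step 1: P = 179 kPa, V = 35.0 L, T = 1100 K.
Step 2 — Isothermal: T stays 1100 K; PV = const ⇒ V₂ = 5.85 L, P₂ = 1070 kPa.
ΔU = 0 (ideal gas, T constant).
W = nRT ln(V₂/V₁) = 0.685×8.314×1100×ln(0.167) = -11200 J.
Q = ΔU + W = -11200 J.
Net over both steps: W = -11200 J, Q = -2920 J, ΔU = 8290 J.

-2920 J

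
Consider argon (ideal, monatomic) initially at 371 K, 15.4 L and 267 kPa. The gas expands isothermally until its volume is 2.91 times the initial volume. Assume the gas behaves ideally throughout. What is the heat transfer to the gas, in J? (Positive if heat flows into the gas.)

4390 J

n = P₁V₁/(RT₁) = 267×15.4/(8.314×371) = 1.33 mol.
Isothermal: T stays 371 K; PV = const ⇒ V₂ = 44.8 L, P₂ = 91.8 kPa.
ΔU = 0 (ideal gas, T constant).
W = nRT ln(V₂/V₁) = 1.33×8.314×371×ln(2.91) = 4390 J.
Q = ΔU + W = 4390 J.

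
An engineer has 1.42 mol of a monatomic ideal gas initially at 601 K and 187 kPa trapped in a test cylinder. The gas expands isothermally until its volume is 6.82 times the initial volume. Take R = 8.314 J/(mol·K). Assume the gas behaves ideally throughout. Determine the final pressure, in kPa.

27.4 kPa

V₁ = nRT₁/P₁ = 1.42×8.314×601/187 = 37.9 L.
Isothermal: T stays 601 K; PV = const ⇒ V₂ = 259 L, P₂ = 27.4 kPa.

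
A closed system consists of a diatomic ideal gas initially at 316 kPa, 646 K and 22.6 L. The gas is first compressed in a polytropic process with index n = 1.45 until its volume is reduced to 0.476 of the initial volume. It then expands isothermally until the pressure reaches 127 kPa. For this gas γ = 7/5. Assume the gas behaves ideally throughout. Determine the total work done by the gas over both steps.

n = P₁V₁/(RT₁) = 316×22.6/(8.314×646) = 1.33 mol.
Step 1 — Polytropic n=1.45: T₂ = T₁(V₁/V₂)^(n−1) = 646×(2.10)^0.45 = 902 K; P₂ = P₁(V₁/V₂)^n = 927 kPa.
W = (P₁V₁−P₂V₂)/(n−1) = (316×22.6−927×10.8)/0.45 = -6290 J.
ΔU = nCvΔT = 1.33×20.8×(902−646) = 7080 J.
Q = ΔU + W = 787 J.
State after step 1: P = 927 kPa, V = 10.8 L, T = 902 K.
Step 2 — Isothermal: T stays 902 K; PV = const ⇒ V₂ = 78.5 L, P₂ = 127 kPa.
ΔU = 0 (ideal gas, T constant).
W = nRT ln(V₂/V₁) = 1.33×8.314×902×ln(7.30) = 19800 J.
Q = ΔU + W = 19800 J.
Net over both steps: W = 13500 J, Q = 20600 J, ΔU = 7080 J.

13500 J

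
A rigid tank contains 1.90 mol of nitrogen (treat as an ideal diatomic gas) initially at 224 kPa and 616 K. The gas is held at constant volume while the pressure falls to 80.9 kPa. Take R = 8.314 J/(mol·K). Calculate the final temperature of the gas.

V₁ = nRT₁/P₁ = 1.90×8.314×616/224 = 43.4 L.
Isochoric: V stays 43.4 L; P/T = const ⇒ T₂ = 222 K, P₂ = 80.9 kPa.

222 K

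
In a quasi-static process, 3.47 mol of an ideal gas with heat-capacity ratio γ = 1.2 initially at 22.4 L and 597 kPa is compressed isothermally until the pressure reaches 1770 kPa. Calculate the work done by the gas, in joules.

T₁ = P₁V₁/(nR) = 597×22.4/(3.47×8.314) = 464 K.
Isothermal: T stays 464 K; PV = const ⇒ V₂ = 7.56 L, P₂ = 1770 kPa.
W = nRT ln(V₂/V₁) = 3.47×8.314×464×ln(0.337) = -14500 J.

-14500 J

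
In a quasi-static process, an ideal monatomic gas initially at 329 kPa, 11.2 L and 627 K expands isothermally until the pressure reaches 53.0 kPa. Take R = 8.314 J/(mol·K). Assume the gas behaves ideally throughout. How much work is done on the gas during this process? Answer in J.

-6730 J

n = P₁V₁/(RT₁) = 329×11.2/(8.314×627) = 0.707 mol.
Isothermal: T stays 627 K; PV = const ⇒ V₂ = 69.5 L, P₂ = 53.0 kPa.
W = nRT ln(V₂/V₁) = 0.707×8.314×627×ln(6.21) = 6730 J.
Work done on the gas = −W_by = -6730 J.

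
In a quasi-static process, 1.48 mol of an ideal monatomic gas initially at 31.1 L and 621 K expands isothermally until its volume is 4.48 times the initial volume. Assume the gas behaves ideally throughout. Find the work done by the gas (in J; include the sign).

11500 J

P₁ = nRT₁/V₁ = 1.48×8.314×621/31.1 = 246 kPa.
Isothermal: T stays 621 K; PV = const ⇒ V₂ = 139 L, P₂ = 54.8 kPa.
W = nRT ln(V₂/V₁) = 1.48×8.314×621×ln(4.48) = 11500 J.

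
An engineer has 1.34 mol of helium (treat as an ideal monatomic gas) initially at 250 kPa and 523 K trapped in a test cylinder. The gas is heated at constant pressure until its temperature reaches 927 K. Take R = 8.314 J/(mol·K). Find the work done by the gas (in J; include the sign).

4500 J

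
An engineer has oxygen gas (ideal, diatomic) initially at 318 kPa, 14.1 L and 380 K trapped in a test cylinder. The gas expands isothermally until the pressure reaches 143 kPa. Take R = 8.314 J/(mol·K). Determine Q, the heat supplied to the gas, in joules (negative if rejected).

3580 J

n = P₁V₁/(RT₁) = 318×14.1/(8.314×380) = 1.42 mol.
Isothermal: T stays 380 K; PV = const ⇒ V₂ = 31.4 L, P₂ = 143 kPa.
ΔU = 0 (ideal gas, T constant).
W = nRT ln(V₂/V₁) = 1.42×8.314×380×ln(2.22) = 3580 J.
Q = ΔU + W = 3580 J.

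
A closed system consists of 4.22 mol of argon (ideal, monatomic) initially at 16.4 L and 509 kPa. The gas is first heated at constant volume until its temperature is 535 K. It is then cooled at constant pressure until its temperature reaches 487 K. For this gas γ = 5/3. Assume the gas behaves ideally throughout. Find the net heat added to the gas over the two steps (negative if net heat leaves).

11400 J

T₁ = P₁V₁/(nR) = 509×16.4/(4.22×8.314) = 238 K.
Step 1 — Isochoric: V stays 16.4 L; P/T = const ⇒ T₂ = 535 K, P₂ = 1140 kPa.
W = 0 (no volume change).
ΔU = nCvΔT = 4.22×12.5×(535−238) = 15600 J.
Q = ΔU = 15600 J.
State after step 1: P = 1140 kPa, V = 16.4 L, T = 535 K.
Step 2 — Isobaric: P stays 1140 kPa; V/T = const ⇒ T₂ = 487 K, V₂ = 14.9 L.
W = PΔV = 1140×(14.9−16.4) kPa·L = -1680 J.
ΔU = nCvΔT = 4.22×12.5×(487−535) = -2530 J.
Q = ΔU + W = nCpΔT = -4210 J.
Net over both steps: W = -1680 J, Q = 11400 J, ΔU = 13100 J.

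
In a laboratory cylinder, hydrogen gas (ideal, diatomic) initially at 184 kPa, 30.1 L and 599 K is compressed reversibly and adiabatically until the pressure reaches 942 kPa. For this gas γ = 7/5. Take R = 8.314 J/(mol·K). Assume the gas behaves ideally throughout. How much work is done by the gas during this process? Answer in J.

-8230 J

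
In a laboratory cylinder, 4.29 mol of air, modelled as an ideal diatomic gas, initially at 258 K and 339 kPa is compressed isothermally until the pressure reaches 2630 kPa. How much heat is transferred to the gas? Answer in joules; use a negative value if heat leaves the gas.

-18900 J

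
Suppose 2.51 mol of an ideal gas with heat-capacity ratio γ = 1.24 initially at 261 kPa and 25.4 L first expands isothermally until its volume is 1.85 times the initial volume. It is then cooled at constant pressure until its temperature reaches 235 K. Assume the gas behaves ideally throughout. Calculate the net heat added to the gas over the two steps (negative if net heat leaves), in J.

T₁ = P₁V₁/(nR) = 261×25.4/(2.51×8.314) = 318 K.
Step 1 — Isothermal: T stays 318 K; PV = const ⇒ V₂ = 47.0 L, P₂ = 141 kPa.
ΔU = 0 (ideal gas, T constant).
W = nRT ln(V₂/V₁) = 2.51×8.314×318×ln(1.85) = 4080 J.
Q = ΔU + W = 4080 J.
State after step 1: P = 141 kPa, V = 47.0 L, T = 318 K.
Step 2 — Isobaric: P stays 141 kPa; V/T = const ⇒ T₂ = 235 K, V₂ = 34.8 L.
W = PΔV = 141×(34.8−47.0) kPa·L = -1730 J.
ΔU = nCvΔT = 2.51×34.6×(235−318) = -7190 J.
Q = ΔU + W = nCpΔT = -8910 J.
Net over both steps: W = 2350 J, Q = -4840 J, ΔU = -7190 J.

-4840 J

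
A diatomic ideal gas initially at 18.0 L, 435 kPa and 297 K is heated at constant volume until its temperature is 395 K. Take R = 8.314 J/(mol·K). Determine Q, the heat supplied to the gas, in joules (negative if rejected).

6460 J

n = P₁V₁/(RT₁) = 435×18.0/(8.314×297) = 3.17 mol.
Isochoric: V stays 18.0 L; P/T = const ⇒ T₂ = 395 K, P₂ = 579 kPa.
W = 0 (no volume change).
ΔU = nCvΔT = 3.17×20.8×(395−297) = 6460 J.
Q = ΔU = 6460 J.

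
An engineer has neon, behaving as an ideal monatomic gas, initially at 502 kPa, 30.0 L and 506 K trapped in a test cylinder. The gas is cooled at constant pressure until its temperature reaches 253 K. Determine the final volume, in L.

15.0 L

Isobaric: P stays 502 kPa; V/T = const ⇒ T₂ = 253 K, V₂ = 15.0 L.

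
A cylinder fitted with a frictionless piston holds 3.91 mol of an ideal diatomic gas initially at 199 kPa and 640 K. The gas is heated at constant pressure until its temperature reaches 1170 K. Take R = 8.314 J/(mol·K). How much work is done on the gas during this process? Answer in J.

-17200 J

V₁ = nRT₁/P₁ = 3.91×8.314×640/199 = 105 L.
Isobaric: P stays 199 kPa; V/T = const ⇒ T₂ = 1170 K, V₂ = 191 L.
W = PΔV = 199×(191−105) kPa·L = 17200 J.
Work done on the gas = −W_by = -17200 J.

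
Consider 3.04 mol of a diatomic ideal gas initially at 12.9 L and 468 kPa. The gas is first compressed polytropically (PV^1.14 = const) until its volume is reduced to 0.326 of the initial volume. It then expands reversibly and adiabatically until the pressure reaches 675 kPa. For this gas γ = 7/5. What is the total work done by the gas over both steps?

T₁ = P₁V₁/(nR) = 468×12.9/(3.04×8.314) = 239 K.
Step 1 — Polytropic n=1.14: T₂ = T₁(V₁/V₂)^(n−1) = 239×(3.07)^0.14 = 279 K; P₂ = P₁(V₁/V₂)^n = 1680 kPa.
W = (P₁V₁−P₂V₂)/(n−1) = (468×12.9−1680×4.21)/0.14 = -7330 J.
ΔU = nCvΔT = 3.04×20.8×(279−239) = 2560 J.
Q = ΔU + W = -4760 J.
State after step 1: P = 1680 kPa, V = 4.21 L, T = 279 K.
Step 2 — Adiabatic: T₂/T₁ = (P₂/P₁)^((γ−1)/γ) ⇒ T₂ = 279×(0.402)^0.286 = 215 K; V₂ = 8.06 L.
ΔU = nCvΔT = 3.04×20.8×(215−279) = -4050 J.
Q = 0 for an adiabatic process, so W = −ΔU = 4050 J.
Net over both steps: W = -3280 J, Q = -4760 J, ΔU = -1480 J.

-3280 J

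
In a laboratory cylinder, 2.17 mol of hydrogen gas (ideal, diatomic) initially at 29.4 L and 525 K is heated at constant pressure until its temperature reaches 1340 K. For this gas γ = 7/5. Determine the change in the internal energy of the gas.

P₁ = nRT₁/V₁ = 2.17×8.314×525/29.4 = 322 kPa.
Isobaric: P stays 322 kPa; V/T = const ⇒ T₂ = 1340 K, V₂ = 75.0 L.
For an ideal gas ΔU = nCvΔT with Cv = (5/2)R = 20.8 J/(mol·K).
ΔU = 2.17×20.8×(1340−525) = 36800 J.

36800 J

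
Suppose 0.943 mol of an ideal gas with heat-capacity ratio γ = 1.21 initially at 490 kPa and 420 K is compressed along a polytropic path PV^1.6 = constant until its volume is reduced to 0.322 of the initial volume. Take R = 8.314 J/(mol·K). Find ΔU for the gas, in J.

15300 J

V₁ = nRT₁/P₁ = 0.943×8.314×420/490 = 6.72 L.
Polytropic n=1.6: T₂ = T₁(V₁/V₂)^(n−1) = 420×(3.11)^0.60 = 829 K; P₂ = P₁(V₁/V₂)^n = 3000 kPa.
For an ideal gas ΔU = nCvΔT with Cv = R/(γ−1) = 39.6 J/(mol·K).
ΔU = 0.943×39.6×(829−420) = 15300 J.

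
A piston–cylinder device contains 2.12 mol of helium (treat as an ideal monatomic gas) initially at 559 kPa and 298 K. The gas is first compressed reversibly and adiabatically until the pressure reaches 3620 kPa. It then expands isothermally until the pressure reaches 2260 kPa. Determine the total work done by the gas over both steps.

-3530 J

V₁ = nRT₁/P₁ = 2.12×8.314×298/559 = 9.40 L.
Step 1 — Adiabatic: T₂/T₁ = (P₂/P₁)^((γ−1)/γ) ⇒ T₂ = 298×(6.48)^0.400 = 629 K; V₂ = 3.06 L.
ΔU = nCvΔT = 2.12×12.5×(629−298) = 8750 J.
Q = 0 for an adiabatic process, so W = −ΔU = -8750 J.
State after step 1: P = 3620 kPa, V = 3.06 L, T = 629 K.
Step 2 — Isothermal: T stays 629 K; PV = const ⇒ V₂ = 4.91 L, P₂ = 2260 kPa.
ΔU = 0 (ideal gas, T constant).
W = nRT ln(V₂/V₁) = 2.12×8.314×629×ln(1.60) = 5220 J.
Q = ΔU + W = 5220 J.
Net over both steps: W = -3530 J, Q = 5220 J, ΔU = 8750 J.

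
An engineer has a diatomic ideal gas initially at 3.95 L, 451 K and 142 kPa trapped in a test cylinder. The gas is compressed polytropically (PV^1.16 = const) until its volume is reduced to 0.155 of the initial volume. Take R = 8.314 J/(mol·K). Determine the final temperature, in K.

Polytropic n=1.16: T₂ = T₁(V₁/V₂)^(n−1) = 451×(6.45)^0.16 = 608 K; P₂ = P₁(V₁/V₂)^n = 1230 kPa.

608 K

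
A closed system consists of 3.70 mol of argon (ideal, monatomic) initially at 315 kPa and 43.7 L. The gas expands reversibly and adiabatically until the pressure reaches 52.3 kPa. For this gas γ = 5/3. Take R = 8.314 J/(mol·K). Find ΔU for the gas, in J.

-10600 J

T₁ = P₁V₁/(nR) = 315×43.7/(3.70×8.314) = 447 K.
Adiabatic: T₂/T₁ = (P₂/P₁)^((γ−1)/γ) ⇒ T₂ = 447×(0.166)^0.400 = 218 K; V₂ = 128 L.
For an ideal gas ΔU = nCvΔT with Cv = (3/2)R = 12.5 J/(mol·K).
ΔU = 3.70×12.5×(218−447) = -10600 J.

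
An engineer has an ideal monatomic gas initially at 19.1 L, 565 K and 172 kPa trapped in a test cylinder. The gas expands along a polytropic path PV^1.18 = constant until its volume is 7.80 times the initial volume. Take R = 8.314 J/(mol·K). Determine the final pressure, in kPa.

15.2 kPa

Polytropic n=1.18: T₂ = T₁(V₁/V₂)^(n−1) = 565×(0.128)^0.18 = 390 K; P₂ = P₁(V₁/V₂)^n = 15.2 kPa.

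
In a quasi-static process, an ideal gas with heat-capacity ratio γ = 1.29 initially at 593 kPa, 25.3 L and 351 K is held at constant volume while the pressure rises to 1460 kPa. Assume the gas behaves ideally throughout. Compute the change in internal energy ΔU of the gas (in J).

75600 J

n = P₁V₁/(RT₁) = 593×25.3/(8.314×351) = 5.14 mol.
Isochoric: V stays 25.3 L; P/T = const ⇒ T₂ = 864 K, P₂ = 1460 kPa.
For an ideal gas ΔU = nCvΔT with Cv = R/(γ−1) = 28.7 J/(mol·K).
ΔU = 5.14×28.7×(864−351) = 75600 J.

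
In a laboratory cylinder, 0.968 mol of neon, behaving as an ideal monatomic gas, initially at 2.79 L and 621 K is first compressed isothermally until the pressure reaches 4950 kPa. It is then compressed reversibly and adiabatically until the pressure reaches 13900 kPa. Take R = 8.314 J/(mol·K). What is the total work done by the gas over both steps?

-8910 J

P₁ = nRT₁/V₁ = 0.968×8.314×621/2.79 = 1790 kPa.
Step 1 — Isothermal: T stays 621 K; PV = const ⇒ V₂ = 1.01 L, P₂ = 4950 kPa.
ΔU = 0 (ideal gas, T constant).
W = nRT ln(V₂/V₁) = 0.968×8.314×621×ln(0.362) = -5080 J.
Q = ΔU + W = -5080 J.
State after step 1: P = 4950 kPa, V = 1.01 L, T = 621 K.
Step 2 — Adiabatic: T₂/T₁ = (P₂/P₁)^((γ−1)/γ) ⇒ T₂ = 621×(2.81)^0.400 = 939 K; V₂ = 0.543 L.
ΔU = nCvΔT = 0.968×12.5×(939−621) = 3830 J.
Q = 0 for an adiabatic process, so W = −ΔU = -3830 J.
Net over both steps: W = -8910 J, Q = -5080 J, ΔU = 3830 J.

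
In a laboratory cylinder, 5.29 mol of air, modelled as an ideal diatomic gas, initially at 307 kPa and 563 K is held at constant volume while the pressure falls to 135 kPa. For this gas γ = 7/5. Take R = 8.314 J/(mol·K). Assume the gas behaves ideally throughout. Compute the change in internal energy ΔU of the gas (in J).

V₁ = nRT₁/P₁ = 5.29×8.314×563/307 = 80.7 L.
Isochoric: V stays 80.7 L; P/T = const ⇒ T₂ = 248 K, P₂ = 135 kPa.
For an ideal gas ΔU = nCvΔT with Cv = (5/2)R = 20.8 J/(mol·K).
ΔU = 5.29×20.8×(248−563) = -34700 J.

-34700 J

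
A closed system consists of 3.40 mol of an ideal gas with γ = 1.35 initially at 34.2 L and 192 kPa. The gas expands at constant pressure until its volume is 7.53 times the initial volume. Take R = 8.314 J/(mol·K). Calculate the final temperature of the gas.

T₁ = P₁V₁/(nR) = 192×34.2/(3.40×8.314) = 232 K.
Isobaric: P stays 192 kPa; V/T = const ⇒ T₂ = 1750 K, V₂ = 258 L.

1750 K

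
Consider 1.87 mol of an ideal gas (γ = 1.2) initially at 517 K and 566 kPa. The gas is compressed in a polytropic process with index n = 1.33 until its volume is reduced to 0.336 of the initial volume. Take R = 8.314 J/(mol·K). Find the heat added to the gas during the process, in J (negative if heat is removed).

V₁ = nRT₁/P₁ = 1.87×8.314×517/566 = 14.2 L.
Polytropic n=1.33: T₂ = T₁(V₁/V₂)^(n−1) = 517×(2.98)^0.33 = 741 K; P₂ = P₁(V₁/V₂)^n = 2410 kPa.
W = (P₁V₁−P₂V₂)/(n−1) = (566×14.2−2410×4.77)/0.33 = -10600 J.
ΔU = nCvΔT = 1.87×41.6×(741−517) = 17400 J.
Q = ΔU + W = 6860 J.

6860 J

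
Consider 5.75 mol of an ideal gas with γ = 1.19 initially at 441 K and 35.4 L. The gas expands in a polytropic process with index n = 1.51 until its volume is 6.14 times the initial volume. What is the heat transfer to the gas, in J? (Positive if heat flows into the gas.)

P₁ = nRT₁/V₁ = 5.75×8.314×441/35.4 = 596 kPa.
Polytropic n=1.51: T₂ = T₁(V₁/V₂)^(n−1) = 441×(0.163)^0.51 = 175 K; P₂ = P₁(V₁/V₂)^n = 38.4 kPa.
W = (P₁V₁−P₂V₂)/(n−1) = (596×35.4−38.4×217)/0.51 = 25000 J.
ΔU = nCvΔT = 5.75×43.8×(175−441) = -67000 J.
Q = ΔU + W = -42000 J.

-42000 J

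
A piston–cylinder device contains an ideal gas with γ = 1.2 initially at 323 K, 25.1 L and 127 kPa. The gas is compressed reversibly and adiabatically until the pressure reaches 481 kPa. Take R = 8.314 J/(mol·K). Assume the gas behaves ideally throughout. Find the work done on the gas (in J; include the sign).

n = P₁V₁/(RT₁) = 127×25.1/(8.314×323) = 1.19 mol.
Adiabatic: T₂/T₁ = (P₂/P₁)^((γ−1)/γ) ⇒ T₂ = 323×(3.79)^0.167 = 403 K; V₂ = 8.27 L.
ΔU = nCvΔT = 1.19×41.6×(403−323) = 3960 J.
Q = 0 for an adiabatic process, so W = −ΔU = -3960 J.
Work done on the gas = −W_by = 3960 J.

3960 J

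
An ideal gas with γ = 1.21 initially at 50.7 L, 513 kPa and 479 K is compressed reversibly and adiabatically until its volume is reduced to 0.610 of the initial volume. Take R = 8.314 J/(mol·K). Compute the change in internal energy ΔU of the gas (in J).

13500 J

n = P₁V₁/(RT₁) = 513×50.7/(8.314×479) = 6.53 mol.
Adiabatic: TV^(γ−1) = const ⇒ T₂ = 479×(1.64)^0.210 = 531 K; PV^γ = const ⇒ P₂ = 933 kPa.
For an ideal gas ΔU = nCvΔT with Cv = R/(γ−1) = 39.6 J/(mol·K).
ΔU = 6.53×39.6×(531−479) = 13500 J.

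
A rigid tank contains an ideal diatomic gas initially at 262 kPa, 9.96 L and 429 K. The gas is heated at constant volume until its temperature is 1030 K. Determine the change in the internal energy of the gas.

9140 J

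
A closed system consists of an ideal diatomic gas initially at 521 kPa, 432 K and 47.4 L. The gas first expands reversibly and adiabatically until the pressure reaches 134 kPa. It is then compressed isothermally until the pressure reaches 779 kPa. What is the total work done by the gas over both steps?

n = P₁V₁/(RT₁) = 521×47.4/(8.314×432) = 6.88 mol.
Step 1 — Adiabatic: T₂/T₁ = (P₂/P₁)^((γ−1)/γ) ⇒ T₂ = 432×(0.257)^0.286 = 293 K; V₂ = 125 L.
ΔU = nCvΔT = 6.88×20.8×(293−432) = -19900 J.
Q = 0 for an adiabatic process, so W = −ΔU = 19900 J.
State after step 1: P = 134 kPa, V = 125 L, T = 293 K.
Step 2 — Isothermal: T stays 293 K; PV = const ⇒ V₂ = 21.5 L, P₂ = 779 kPa.
ΔU = 0 (ideal gas, T constant).
W = nRT ln(V₂/V₁) = 6.88×8.314×293×ln(0.172) = -29500 J.
Q = ΔU + W = -29500 J.
Net over both steps: W = -9640 J, Q = -29500 J, ΔU = -19900 J.

-9640 J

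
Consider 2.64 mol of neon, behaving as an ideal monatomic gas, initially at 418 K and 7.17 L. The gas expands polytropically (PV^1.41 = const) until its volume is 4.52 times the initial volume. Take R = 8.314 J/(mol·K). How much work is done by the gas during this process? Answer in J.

10300 J

P₁ = nRT₁/V₁ = 2.64×8.314×418/7.17 = 1280 kPa.
Polytropic n=1.41: T₂ = T₁(V₁/V₂)^(n−1) = 418×(0.221)^0.41 = 225 K; P₂ = P₁(V₁/V₂)^n = 153 kPa.
W = (P₁V₁−P₂V₂)/(n−1) = (1280×7.17−153×32.4)/0.41 = 10300 J.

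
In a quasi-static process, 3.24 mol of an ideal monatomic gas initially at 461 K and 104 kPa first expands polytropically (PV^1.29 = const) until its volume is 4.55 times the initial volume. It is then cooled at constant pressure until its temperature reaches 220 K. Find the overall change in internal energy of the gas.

V₁ = nRT₁/P₁ = 3.24×8.314×461/104 = 119 L.
Step 1 — Polytropic n=1.29: T₂ = T₁(V₁/V₂)^(n−1) = 461×(0.220)^0.29 = 297 K; P₂ = P₁(V₁/V₂)^n = 14.7 kPa.
W = (P₁V₁−P₂V₂)/(n−1) = (104×119−14.7×543)/0.29 = 15200 J.
ΔU = nCvΔT = 3.24×12.5×(297−461) = -6620 J.
Q = ΔU + W = 8600 J.
State after step 1: P = 14.7 kPa, V = 543 L, T = 297 K.
Step 2 — Isobaric: P stays 14.7 kPa; V/T = const ⇒ T₂ = 220 K, V₂ = 402 L.
W = PΔV = 14.7×(402−543) kPa·L = -2080 J.
ΔU = nCvΔT = 3.24×12.5×(220−297) = -3110 J.
Q = ΔU + W = nCpΔT = -5190 J.
Net over both steps: W = 13100 J, Q = 3410 J, ΔU = -9740 J.

-9740 J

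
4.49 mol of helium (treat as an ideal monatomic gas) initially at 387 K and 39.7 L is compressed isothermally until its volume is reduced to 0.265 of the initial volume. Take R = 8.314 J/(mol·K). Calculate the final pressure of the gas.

1370 kPa

P₁ = nRT₁/V₁ = 4.49×8.314×387/39.7 = 364 kPa.
Isothermal: T stays 387 K; PV = const ⇒ V₂ = 10.5 L, P₂ = 1370 kPa.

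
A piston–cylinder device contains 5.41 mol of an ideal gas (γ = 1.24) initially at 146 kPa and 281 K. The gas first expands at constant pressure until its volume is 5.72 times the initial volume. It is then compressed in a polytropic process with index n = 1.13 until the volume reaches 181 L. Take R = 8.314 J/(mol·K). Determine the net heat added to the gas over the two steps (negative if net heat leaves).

V₁ = nRT₁/P₁ = 5.41×8.314×281/146 = 86.6 L.
Step 1 — Isobaric: P stays 146 kPa; V/T = const ⇒ T₂ = 1610 K, V₂ = 495 L.
W = PΔV = 146×(495−86.6) kPa·L = 59700 J.
ΔU = nCvΔT = 5.41×34.6×(1610−281) = 249000 J.
Q = ΔU + W = nCpΔT = 308000 J.
State after step 1: P = 146 kPa, V = 495 L, T = 1610 K.
Step 2 — Polytropic n=1.13: T₂ = T₁(V₁/V₂)^(n−1) = 1610×(2.74)^0.13 = 1830 K; P₂ = P₁(V₁/V₂)^n = 455 kPa.
W = (P₁V₁−P₂V₂)/(n−1) = (146×495−455×181)/0.13 = -77700 J.
ΔU = nCvΔT = 5.41×34.6×(1830−1610) = 42100 J.
Q = ΔU + W = -35600 J.
Net over both steps: W = -18100 J, Q = 273000 J, ΔU = 291000 J.

273000 J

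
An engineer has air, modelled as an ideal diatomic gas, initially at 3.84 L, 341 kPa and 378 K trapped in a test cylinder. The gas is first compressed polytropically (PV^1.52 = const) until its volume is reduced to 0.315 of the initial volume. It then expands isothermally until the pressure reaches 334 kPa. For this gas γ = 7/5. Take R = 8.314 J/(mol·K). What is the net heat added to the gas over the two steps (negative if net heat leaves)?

4860 J

n = P₁V₁/(RT₁) = 341×3.84/(8.314×378) = 0.417 mol.
Step 1 — Polytropic n=1.52: T₂ = T₁(V₁/V₂)^(n−1) = 378×(3.17)^0.52 = 689 K; P₂ = P₁(V₁/V₂)^n = 1970 kPa.
W = (P₁V₁−P₂V₂)/(n−1) = (341×3.84−1970×1.21)/0.52 = -2070 J.
ΔU = nCvΔT = 0.417×20.8×(689−378) = 2700 J.
Q = ΔU + W = 622 J.
State after step 1: P = 1970 kPa, V = 1.21 L, T = 689 K.
Step 2 — Isothermal: T stays 689 K; PV = const ⇒ V₂ = 7.15 L, P₂ = 334 kPa.
ΔU = 0 (ideal gas, T constant).
W = nRT ln(V₂/V₁) = 0.417×8.314×689×ln(5.91) = 4240 J.
Q = ΔU + W = 4240 J.
Net over both steps: W = 2170 J, Q = 4860 J, ΔU = 2700 J.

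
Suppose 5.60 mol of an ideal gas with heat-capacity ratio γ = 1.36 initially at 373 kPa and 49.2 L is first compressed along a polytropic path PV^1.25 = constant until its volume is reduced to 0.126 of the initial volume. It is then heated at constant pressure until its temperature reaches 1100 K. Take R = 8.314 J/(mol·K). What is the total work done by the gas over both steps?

T₁ = P₁V₁/(nR) = 373×49.2/(5.60×8.314) = 394 K.
Step 1 — Polytropic n=1.25: T₂ = T₁(V₁/V₂)^(n−1) = 394×(7.94)^0.25 = 662 K; P₂ = P₁(V₁/V₂)^n = 4970 kPa.
W = (P₁V₁−P₂V₂)/(n−1) = (373×49.2−4970×6.20)/0.25 = -49800 J.
ΔU = nCvΔT = 5.60×23.1×(662−394) = 34600 J.
Q = ΔU + W = -15200 J.
State after step 1: P = 4970 kPa, V = 6.20 L, T = 662 K.
Step 2 — Isobaric: P stays 4970 kPa; V/T = const ⇒ T₂ = 1100 K, V₂ = 10.3 L.
W = PΔV = 4970×(10.3−6.20) kPa·L = 20400 J.
ΔU = nCvΔT = 5.60×23.1×(1100−662) = 56700 J.
Q = ΔU + W = nCpΔT = 77100 J.
Net over both steps: W = -29400 J, Q = 61900 J, ΔU = 91300 J.

-29400 J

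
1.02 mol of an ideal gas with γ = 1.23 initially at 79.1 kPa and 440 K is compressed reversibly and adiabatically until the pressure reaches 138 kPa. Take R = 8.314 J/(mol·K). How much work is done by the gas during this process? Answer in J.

V₁ = nRT₁/P₁ = 1.02×8.314×440/79.1 = 47.2 L.
Adiabatic: T₂/T₁ = (P₂/P₁)^((γ−1)/γ) ⇒ T₂ = 440×(1.74)^0.187 = 488 K; V₂ = 30.0 L.
ΔU = nCvΔT = 1.02×36.1×(488−440) = 1780 J.
Q = 0 for an adiabatic process, so W = −ΔU = -1780 J.

-1780 J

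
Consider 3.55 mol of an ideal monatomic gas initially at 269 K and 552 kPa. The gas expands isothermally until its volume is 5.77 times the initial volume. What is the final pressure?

V₁ = nRT₁/P₁ = 3.55×8.314×269/552 = 14.4 L.
Isothermal: T stays 269 K; PV = const ⇒ V₂ = 83.0 L, P₂ = 95.7 kPa.

95.7 kPa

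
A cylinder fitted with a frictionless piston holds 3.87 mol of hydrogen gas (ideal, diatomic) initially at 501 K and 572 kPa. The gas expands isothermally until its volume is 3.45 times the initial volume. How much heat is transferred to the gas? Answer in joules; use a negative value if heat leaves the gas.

20000 J

V₁ = nRT₁/P₁ = 3.87×8.314×501/572 = 28.2 L.
Isothermal: T stays 501 K; PV = const ⇒ V₂ = 97.2 L, P₂ = 166 kPa.
ΔU = 0 (ideal gas, T constant).
W = nRT ln(V₂/V₁) = 3.87×8.314×501×ln(3.45) = 20000 J.
Q = ΔU + W = 20000 J.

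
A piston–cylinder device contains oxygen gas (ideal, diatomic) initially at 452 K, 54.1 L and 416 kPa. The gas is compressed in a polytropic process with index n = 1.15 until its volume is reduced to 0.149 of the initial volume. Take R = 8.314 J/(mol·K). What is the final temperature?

601 K

Polytropic n=1.15: T₂ = T₁(V₁/V₂)^(n−1) = 452×(6.71)^0.15 = 601 K; P₂ = P₁(V₁/V₂)^n = 3710 kPa.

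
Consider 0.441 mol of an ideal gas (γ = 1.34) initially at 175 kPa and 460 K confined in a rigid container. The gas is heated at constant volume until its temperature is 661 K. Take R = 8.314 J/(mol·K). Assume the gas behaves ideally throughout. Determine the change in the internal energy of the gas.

2170 J

V₁ = nRT₁/P₁ = 0.441×8.314×460/175 = 9.64 L.
Isochoric: V stays 9.64 L; P/T = const ⇒ T₂ = 661 K, P₂ = 251 kPa.
For an ideal gas ΔU = nCvΔT with Cv = R/(γ−1) = 24.5 J/(mol·K).
ΔU = 0.441×24.5×(661−460) = 2170 J.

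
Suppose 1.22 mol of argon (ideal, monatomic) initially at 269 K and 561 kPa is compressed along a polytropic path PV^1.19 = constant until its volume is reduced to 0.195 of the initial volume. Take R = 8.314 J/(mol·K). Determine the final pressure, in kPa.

V₁ = nRT₁/P₁ = 1.22×8.314×269/561 = 4.86 L.
Polytropic n=1.19: T₂ = T₁(V₁/V₂)^(n−1) = 269×(5.13)^0.19 = 367 K; P₂ = P₁(V₁/V₂)^n = 3920 kPa.

3920 kPa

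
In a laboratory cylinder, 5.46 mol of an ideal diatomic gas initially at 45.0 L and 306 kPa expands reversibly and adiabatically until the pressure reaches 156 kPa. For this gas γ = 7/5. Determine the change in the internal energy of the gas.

-6030 J

T₁ = P₁V₁/(nR) = 306×45.0/(5.46×8.314) = 303 K.
Adiabatic: T₂/T₁ = (P₂/P₁)^((γ−1)/γ) ⇒ T₂ = 303×(0.510)^0.286 = 250 K; V₂ = 72.8 L.
For an ideal gas ΔU = nCvΔT with Cv = (5/2)R = 20.8 J/(mol·K).
ΔU = 5.46×20.8×(250−303) = -6030 J.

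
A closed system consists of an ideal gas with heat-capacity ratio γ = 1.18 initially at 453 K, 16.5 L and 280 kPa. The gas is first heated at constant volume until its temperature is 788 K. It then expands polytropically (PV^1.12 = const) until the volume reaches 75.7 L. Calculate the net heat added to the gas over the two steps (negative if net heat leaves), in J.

22700 J

n = P₁V₁/(RT₁) = 280×16.5/(8.314×453) = 1.23 mol.
Step 1 — Isochoric: V stays 16.5 L; P/T = const ⇒ T₂ = 788 K, P₂ = 487 kPa.
W = 0 (no volume change).
ΔU = nCvΔT = 1.23×46.2×(788−453) = 19000 J.
Q = ΔU = 19000 J.
State after step 1: P = 487 kPa, V = 16.5 L, T = 788 K.
Step 2 — Polytropic n=1.12: T₂ = T₁(V₁/V₂)^(n−1) = 788×(0.218)^0.12 = 656 K; P₂ = P₁(V₁/V₂)^n = 88.4 kPa.
W = (P₁V₁−P₂V₂)/(n−1) = (487×16.5−88.4×75.7)/0.12 = 11200 J.
ΔU = nCvΔT = 1.23×46.2×(656−788) = -7460 J.
Q = ΔU + W = 3730 J.
Net over both steps: W = 11200 J, Q = 22700 J, ΔU = 11500 J.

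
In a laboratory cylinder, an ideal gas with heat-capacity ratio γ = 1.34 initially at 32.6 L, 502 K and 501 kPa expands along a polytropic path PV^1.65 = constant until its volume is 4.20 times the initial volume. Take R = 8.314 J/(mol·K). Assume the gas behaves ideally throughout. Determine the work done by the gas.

15200 J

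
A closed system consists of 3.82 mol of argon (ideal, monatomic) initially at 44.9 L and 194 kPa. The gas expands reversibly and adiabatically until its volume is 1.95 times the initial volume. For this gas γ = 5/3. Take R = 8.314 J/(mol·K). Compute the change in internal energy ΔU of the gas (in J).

-4690 J

T₁ = P₁V₁/(nR) = 194×44.9/(3.82×8.314) = 274 K.
Adiabatic: TV^(γ−1) = const ⇒ T₂ = 274×(0.513)^0.667 = 176 K; PV^γ = const ⇒ P₂ = 63.7 kPa.
For an ideal gas ΔU = nCvΔT with Cv = (3/2)R = 12.5 J/(mol·K).
ΔU = 3.82×12.5×(176−274) = -4690 J.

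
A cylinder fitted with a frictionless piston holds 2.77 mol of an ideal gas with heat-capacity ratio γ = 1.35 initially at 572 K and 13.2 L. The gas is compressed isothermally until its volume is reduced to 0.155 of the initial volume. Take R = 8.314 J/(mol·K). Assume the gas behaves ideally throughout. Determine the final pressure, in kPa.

P₁ = nRT₁/V₁ = 2.77×8.314×572/13.2 = 998 kPa.
Isothermal: T stays 572 K; PV = const ⇒ V₂ = 2.05 L, P₂ = 6440 kPa.

6440 kPa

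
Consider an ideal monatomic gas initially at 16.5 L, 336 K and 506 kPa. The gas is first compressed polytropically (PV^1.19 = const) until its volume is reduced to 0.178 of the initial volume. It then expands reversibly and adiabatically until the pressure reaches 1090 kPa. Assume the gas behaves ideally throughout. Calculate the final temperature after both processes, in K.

279 K

n = P₁V₁/(RT₁) = 506×16.5/(8.314×336) = 2.99 mol.
Step 1 — Polytropic n=1.19: T₂ = T₁(V₁/V₂)^(n−1) = 336×(5.62)^0.19 = 466 K; P₂ = P₁(V₁/V₂)^n = 3950 kPa.
W = (P₁V₁−P₂V₂)/(n−1) = (506×16.5−3950×2.94)/0.19 = -17100 J.
ΔU = nCvΔT = 2.99×12.5×(466−336) = 4860 J.
Q = ΔU + W = -12200 J.
State after step 1: P = 3950 kPa, V = 2.94 L, T = 466 K.
Step 2 — Adiabatic: T₂/T₁ = (P₂/P₁)^((γ−1)/γ) ⇒ T₂ = 466×(0.276)^0.400 = 279 K; V₂ = 6.36 L.
ΔU = nCvΔT = 2.99×12.5×(279−466) = -6990 J.
Q = 0 for an adiabatic process, so W = −ΔU = 6990 J.
Net over both steps: W = -10100 J, Q = -12200 J, ΔU = -2130 J.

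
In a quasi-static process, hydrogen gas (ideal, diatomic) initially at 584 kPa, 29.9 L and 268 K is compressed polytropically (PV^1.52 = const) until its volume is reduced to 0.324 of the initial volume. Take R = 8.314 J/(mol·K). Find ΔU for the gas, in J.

34800 J

n = P₁V₁/(RT₁) = 584×29.9/(8.314×268) = 7.84 mol.
Polytropic n=1.52: T₂ = T₁(V₁/V₂)^(n−1) = 268×(3.09)^0.52 = 482 K; P₂ = P₁(V₁/V₂)^n = 3240 kPa.
For an ideal gas ΔU = nCvΔT with Cv = (5/2)R = 20.8 J/(mol·K).
ΔU = 7.84×20.8×(482−268) = 34800 J.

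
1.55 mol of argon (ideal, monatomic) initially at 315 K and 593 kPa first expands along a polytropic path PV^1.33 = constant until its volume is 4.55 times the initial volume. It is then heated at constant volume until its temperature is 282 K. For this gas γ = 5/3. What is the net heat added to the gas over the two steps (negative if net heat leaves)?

V₁ = nRT₁/P₁ = 1.55×8.314×315/593 = 6.85 L.
Step 1 — Polytropic n=1.33: T₂ = T₁(V₁/V₂)^(n−1) = 315×(0.220)^0.33 = 191 K; P₂ = P₁(V₁/V₂)^n = 79.0 kPa.
W = (P₁V₁−P₂V₂)/(n−1) = (593×6.85−79.0×31.1)/0.33 = 4840 J.
ΔU = nCvΔT = 1.55×12.5×(191−315) = -2400 J.
Q = ΔU + W = 2440 J.
State after step 1: P = 79.0 kPa, V = 31.1 L, T = 191 K.
Step 2 — Isochoric: V stays 31.1 L; P/T = const ⇒ T₂ = 282 K, P₂ = 117 kPa.
W = 0 (no volume change).
ΔU = nCvΔT = 1.55×12.5×(282−191) = 1760 J.
Q = ΔU = 1760 J.
Net over both steps: W = 4840 J, Q = 4200 J, ΔU = -638 J.

4200 J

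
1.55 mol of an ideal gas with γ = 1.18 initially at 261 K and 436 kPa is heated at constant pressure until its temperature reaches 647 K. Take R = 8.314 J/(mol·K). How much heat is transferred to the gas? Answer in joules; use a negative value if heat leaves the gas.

V₁ = nRT₁/P₁ = 1.55×8.314×261/436 = 7.71 L.
Isobaric: P stays 436 kPa; V/T = const ⇒ T₂ = 647 K, V₂ = 19.1 L.
W = PΔV = 436×(19.1−7.71) kPa·L = 4970 J.
ΔU = nCvΔT = 1.55×46.2×(647−261) = 27600 J.
Q = ΔU + W = nCpΔT = 32600 J.

32600 J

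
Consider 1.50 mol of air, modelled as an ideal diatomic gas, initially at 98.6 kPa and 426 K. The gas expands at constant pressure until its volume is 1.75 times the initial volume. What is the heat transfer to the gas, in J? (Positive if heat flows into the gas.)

V₁ = nRT₁/P₁ = 1.50×8.314×426/98.6 = 53.9 L.
Isobaric: P stays 98.6 kPa; V/T = const ⇒ T₂ = 746 K, V₂ = 94.3 L.
W = PΔV = 98.6×(94.3−53.9) kPa·L = 3980 J.
ΔU = nCvΔT = 1.50×20.8×(746−426) = 9960 J.
Q = ΔU + W = nCpΔT = 13900 J.

13900 J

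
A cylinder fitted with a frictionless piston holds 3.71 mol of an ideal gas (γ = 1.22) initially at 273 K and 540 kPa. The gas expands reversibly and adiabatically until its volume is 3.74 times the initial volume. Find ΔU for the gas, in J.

V₁ = nRT₁/P₁ = 3.71×8.314×273/540 = 15.6 L.
Adiabatic: TV^(γ−1) = const ⇒ T₂ = 273×(0.267)^0.220 = 204 K; PV^γ = const ⇒ P₂ = 108 kPa.
For an ideal gas ΔU = nCvΔT with Cv = R/(γ−1) = 37.8 J/(mol·K).
ΔU = 3.71×37.8×(204−273) = -9640 J.

-9640 J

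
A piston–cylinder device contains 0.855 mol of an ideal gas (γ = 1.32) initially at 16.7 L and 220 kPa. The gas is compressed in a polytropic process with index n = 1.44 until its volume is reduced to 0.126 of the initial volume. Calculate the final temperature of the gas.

1290 K

T₁ = P₁V₁/(nR) = 220×16.7/(0.855×8.314) = 517 K.
Polytropic n=1.44: T₂ = T₁(V₁/V₂)^(n−1) = 517×(7.94)^0.44 = 1290 K; P₂ = P₁(V₁/V₂)^n = 4340 kPa.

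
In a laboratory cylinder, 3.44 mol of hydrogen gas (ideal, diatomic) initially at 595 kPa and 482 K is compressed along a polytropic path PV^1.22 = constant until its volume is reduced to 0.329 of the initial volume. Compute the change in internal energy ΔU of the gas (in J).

V₁ = nRT₁/P₁ = 3.44×8.314×482/595 = 23.2 L.
Polytropic n=1.22: T₂ = T₁(V₁/V₂)^(n−1) = 482×(3.04)^0.22 = 616 K; P₂ = P₁(V₁/V₂)^n = 2310 kPa.
For an ideal gas ΔU = nCvΔT with Cv = (5/2)R = 20.8 J/(mol·K).
ΔU = 3.44×20.8×(616−482) = 9550 J.

9550 J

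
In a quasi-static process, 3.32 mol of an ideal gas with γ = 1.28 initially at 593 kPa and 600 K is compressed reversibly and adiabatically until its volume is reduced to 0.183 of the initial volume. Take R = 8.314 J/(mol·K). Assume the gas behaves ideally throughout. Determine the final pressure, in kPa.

5210 kPa

V₁ = nRT₁/P₁ = 3.32×8.314×600/593 = 27.9 L.
Adiabatic: TV^(γ−1) = const ⇒ T₂ = 600×(5.46)^0.280 = 965 K; PV^γ = const ⇒ P₂ = 5210 kPa.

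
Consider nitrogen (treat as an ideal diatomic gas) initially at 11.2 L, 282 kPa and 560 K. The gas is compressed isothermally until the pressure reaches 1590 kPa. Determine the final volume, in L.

Isothermal: T stays 560 K; PV = const ⇒ V₂ = 1.99 L, P₂ = 1590 kPa.

1.99 L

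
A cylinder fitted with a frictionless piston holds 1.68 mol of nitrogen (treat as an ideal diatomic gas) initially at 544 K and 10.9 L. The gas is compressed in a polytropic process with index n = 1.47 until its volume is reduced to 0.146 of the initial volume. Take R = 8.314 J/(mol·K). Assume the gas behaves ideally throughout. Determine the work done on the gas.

P₁ = nRT₁/V₁ = 1.68×8.314×544/10.9 = 697 kPa.
Polytropic n=1.47: T₂ = T₁(V₁/V₂)^(n−1) = 544×(6.85)^0.47 = 1340 K; P₂ = P₁(V₁/V₂)^n = 11800 kPa.
W = (P₁V₁−P₂V₂)/(n−1) = (697×10.9−11800×1.59)/0.47 = -23800 J.
Work done on the gas = −W_by = 23800 J.

23800 J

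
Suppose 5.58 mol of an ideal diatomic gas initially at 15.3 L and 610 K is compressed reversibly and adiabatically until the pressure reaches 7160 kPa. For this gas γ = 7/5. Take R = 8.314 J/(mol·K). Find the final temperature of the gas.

898 K

P₁ = nRT₁/V₁ = 5.58×8.314×610/15.3 = 1850 kPa.
Adiabatic: T₂/T₁ = (P₂/P₁)^((γ−1)/γ) ⇒ T₂ = 610×(3.87)^0.286 = 898 K; V₂ = 5.82 L.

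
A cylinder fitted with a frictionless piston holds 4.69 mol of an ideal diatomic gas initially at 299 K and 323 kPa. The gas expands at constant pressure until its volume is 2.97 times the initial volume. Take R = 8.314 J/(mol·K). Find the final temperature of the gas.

888 K

V₁ = nRT₁/P₁ = 4.69×8.314×299/323 = 36.1 L.
Isobaric: P stays 323 kPa; V/T = const ⇒ T₂ = 888 K, V₂ = 107 L.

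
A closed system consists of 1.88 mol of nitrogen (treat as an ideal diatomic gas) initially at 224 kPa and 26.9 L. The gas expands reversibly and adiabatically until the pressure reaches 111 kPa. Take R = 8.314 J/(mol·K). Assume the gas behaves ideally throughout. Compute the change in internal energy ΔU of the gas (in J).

T₁ = P₁V₁/(nR) = 224×26.9/(1.88×8.314) = 386 K.
Adiabatic: T₂/T₁ = (P₂/P₁)^((γ−1)/γ) ⇒ T₂ = 386×(0.496)^0.286 = 315 K; V₂ = 44.4 L.
For an ideal gas ΔU = nCvΔT with Cv = (5/2)R = 20.8 J/(mol·K).
ΔU = 1.88×20.8×(315−386) = -2740 J.

-2740 J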